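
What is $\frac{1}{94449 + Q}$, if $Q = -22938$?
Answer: $\frac{1}{71511} \approx 1.3984 \cdot 10^{-5}$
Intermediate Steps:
$\frac{1}{94449 + Q} = \frac{1}{94449 - 22938} = \frac{1}{71511}$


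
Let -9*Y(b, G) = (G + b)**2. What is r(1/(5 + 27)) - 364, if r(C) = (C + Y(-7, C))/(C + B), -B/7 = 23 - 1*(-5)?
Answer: -657352031/1806048 ≈ -363.97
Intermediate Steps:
Y(b, G) = -(G + b)**2/9
B = -196 (B = -7*(23 - 1*(-5)) = -7*(23 + 5) = -7*28 = -196)
r(C) = (C - (-7 + C)**2/9)/(-196 + C) (r(C) = (C - (C - 7)**2/9)/(C - 196) = (C - (-7 + C)**2/9)/(-196 + C))
r(1/(5 + 27)) - 364 = (1/(5 + 27) - (-7 + 1/(5 + 27))**2/9)/(-196 + 1/(5 + 27)) - 364 = (1/32 - (-7 + 1/32)**2/9)/(-196 + 1/32) - 364 = (1/32 - (-223/32)**2/9)/(-6271/32) - 364 = -32*(1/32 - 1/9*49729/1024)/6271 - 364 = -32*(1/32 - 49729/9216)/6271 - 364 = -32/6271*(-49441/9216) - 364 = 49441/1806048 - 364 = -657352031/1806048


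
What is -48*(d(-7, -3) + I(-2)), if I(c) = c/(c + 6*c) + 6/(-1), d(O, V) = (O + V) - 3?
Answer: 6336/7 ≈ 905.14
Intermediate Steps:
d(O, V) = -3 + O + V
I(c) = -41/7 (I(c) = c/((7*c)) + 6*(-1) = c*(1/(7*c)) - 6 = 1/7 - 6 = -41/7)
-48*(d(-7, -3) + I(-2)) = -48*((-3 - 7 - 3) - 41/7) = -48*(-13 - 41/7) = -48*(-132/7) = 6336/7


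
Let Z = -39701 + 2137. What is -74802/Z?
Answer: 37401/18782 ≈ 1.9913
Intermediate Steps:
Z = -37564
-74802/Z = -74802/(-37564) = -74802*(-1/37564) = 37401/18782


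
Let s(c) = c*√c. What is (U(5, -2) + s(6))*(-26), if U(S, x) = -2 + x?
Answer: 104 - 156*√6 ≈ -278.12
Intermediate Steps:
s(c) = c^(3/2)
(U(5, -2) + s(6))*(-26) = ((-2 - 2) + 6^(3/2))*(-26) = (-4 + 6*√6)*(-26) = 104 - 156*√6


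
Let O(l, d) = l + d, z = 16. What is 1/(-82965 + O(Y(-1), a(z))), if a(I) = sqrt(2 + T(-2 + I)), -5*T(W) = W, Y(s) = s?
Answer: -207415/17208392892 - I*sqrt(5)/17208392892 ≈ -1.2053e-5 - 1.2994e-10*I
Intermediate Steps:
T(W) = -W/5
a(I) = sqrt(12/5 - I/5) (a(I) = sqrt(2 - (-2 + I)/5) = sqrt(2 + (2/5 - I/5)) = sqrt(12/5 - I/5))
O(l, d) = d + l
1/(-82965 + O(Y(-1), a(z))) = 1/(-82965 + (sqrt(60 - 5*16)/5 - 1)) = 1/(-82965 + (sqrt(60 - 80)/5 - 1)) = 1/(-82965 + (sqrt(-20)/5 - 1)) = 1/(-82965 + ((2*I*sqrt(5))/5 - 1)) = 1/(-82965 + (2*I*sqrt(5)/5 - 1)) = 1/(-82965 + (-1 + 2*I*sqrt(5)/5)) = 1/(-82966 + 2*I*sqrt(5)/5)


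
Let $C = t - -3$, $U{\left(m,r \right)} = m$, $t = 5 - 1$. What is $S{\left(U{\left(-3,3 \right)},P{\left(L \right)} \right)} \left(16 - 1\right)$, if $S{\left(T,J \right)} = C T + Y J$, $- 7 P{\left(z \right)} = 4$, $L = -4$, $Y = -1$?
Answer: $- \frac{2145}{7} \approx -306.43$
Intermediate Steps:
$t = 4$ ($t = 5 - 1 = 4$)
$C = 7$ ($C = 4 - -3 = 4 + 3 = 7$)
$P{\left(z \right)} = - \frac{4}{7}$ ($P{\left(z \right)} = \left(- \frac{1}{7}\right) 4 = - \frac{4}{7}$)
$S{\left(T,J \right)} = - J + 7 T$ ($S{\left(T,J \right)} = 7 T - J = - J + 7 T$)
$S{\left(U{\left(-3,3 \right)},P{\left(L \right)} \right)} \left(16 - 1\right) = \left(\left(-1\right) \left(- \frac{4}{7}\right) + 7 \left(-3\right)\right) \left(16 - 1\right) = \left(\frac{4}{7} - 21\right) 15 = \left(- \frac{143}{7}\right) 15 = - \frac{2145}{7}$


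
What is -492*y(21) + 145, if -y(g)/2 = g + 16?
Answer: 36553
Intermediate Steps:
y(g) = -32 - 2*g (y(g) = -2*(g + 16) = -2*(16 + g) = -32 - 2*g)
-492*y(21) + 145 = -492*(-32 - 2*21) + 145 = -492*(-32 - 42) + 145 = -492*(-74) + 145 = 36408 + 145 = 36553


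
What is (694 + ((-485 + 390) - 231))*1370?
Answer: 504160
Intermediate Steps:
(694 + ((-485 + 390) - 231))*1370 = (694 + (-95 - 231))*1370 = (694 - 326)*1370 = 368*1370 = 504160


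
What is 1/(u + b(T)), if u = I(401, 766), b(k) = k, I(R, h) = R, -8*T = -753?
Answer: 8/3961 ≈ 0.0020197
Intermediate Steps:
T = 753/8 (T = -⅛*(-753) = 753/8 ≈ 94.125)
u = 401
1/(u + b(T)) = 1/(401 + 753/8) = 1/(3961/8) = 8/3961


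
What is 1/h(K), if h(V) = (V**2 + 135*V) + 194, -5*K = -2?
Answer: 25/6204 ≈ 0.0040297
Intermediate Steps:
K = 2/5 (K = -1/5*(-2) = 2/5 ≈ 0.40000)
h(V) = 194 + V**2 + 135*V
1/h(K) = 1/(194 + (2/5)**2 + 135*(2/5)) = 1/(194 + 4/25 + 54) = 1/(6204/25) = 25/6204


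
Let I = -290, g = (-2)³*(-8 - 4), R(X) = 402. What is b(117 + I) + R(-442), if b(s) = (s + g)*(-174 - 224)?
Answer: 31048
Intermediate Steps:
g = 96 (g = -8*(-12) = 96)
b(s) = -38208 - 398*s (b(s) = (s + 96)*(-174 - 224) = (96 + s)*(-398) = -38208 - 398*s)
b(117 + I) + R(-442) = (-38208 - 398*(117 - 290)) + 402 = (-38208 - 398*(-173)) + 402 = (-38208 + 68854) + 402 = 30646 + 402 = 31048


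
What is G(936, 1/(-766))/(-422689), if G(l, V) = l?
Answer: -936/422689 ≈ -0.0022144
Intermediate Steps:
G(936, 1/(-766))/(-422689) = 936/(-422689) = 936*(-1/422689) = -936/422689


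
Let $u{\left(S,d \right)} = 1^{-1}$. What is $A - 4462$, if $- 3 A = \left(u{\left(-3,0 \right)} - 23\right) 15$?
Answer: $-4352$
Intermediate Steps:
$u{\left(S,d \right)} = 1$
$A = 110$ ($A = - \frac{\left(1 - 23\right) 15}{3} = - \frac{\left(-22\right) 15}{3} = \left(- \frac{1}{3}\right) \left(-330\right) = 110$)
$A - 4462 = 110 - 4462 = -4352$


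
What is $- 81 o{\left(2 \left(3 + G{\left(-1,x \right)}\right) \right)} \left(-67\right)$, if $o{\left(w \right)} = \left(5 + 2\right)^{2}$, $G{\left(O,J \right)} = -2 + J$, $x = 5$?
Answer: $265923$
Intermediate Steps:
$o{\left(w \right)} = 49$ ($o{\left(w \right)} = 7^{2} = 49$)
$- 81 o{\left(2 \left(3 + G{\left(-1,x \right)}\right) \right)} \left(-67\right) = \left(-81\right) 49 \left(-67\right) = \left(-3969\right) \left(-67\right) = 265923$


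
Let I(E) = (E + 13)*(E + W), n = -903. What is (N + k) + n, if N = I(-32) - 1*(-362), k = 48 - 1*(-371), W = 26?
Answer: -8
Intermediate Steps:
k = 419 (k = 48 + 371 = 419)
I(E) = (13 + E)*(26 + E) (I(E) = (E + 13)*(E + 26) = (13 + E)*(26 + E))
N = 476 (N = (338 + (-32)**2 + 39*(-32)) - 1*(-362) = (338 + 1024 - 1248) + 362 = 114 + 362 = 476)
(N + k) + n = (476 + 419) - 903 = 895 - 903 = -8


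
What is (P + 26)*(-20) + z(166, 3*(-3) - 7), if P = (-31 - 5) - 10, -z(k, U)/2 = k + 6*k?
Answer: -1924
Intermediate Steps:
z(k, U) = -14*k (z(k, U) = -2*(k + 6*k) = -14*k)
P = -46 (P = -36 - 10 = -46)
(P + 26)*(-20) + z(166, 3*(-3) - 7) = (-46 + 26)*(-20) - 14*166 = -20*(-20) - 2324 = 400 - 2324 = -1924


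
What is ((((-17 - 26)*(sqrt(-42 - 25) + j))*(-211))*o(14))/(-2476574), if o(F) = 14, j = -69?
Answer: 4382259/1238287 - 63511*I*sqrt(67)/1238287 ≈ 3.539 - 0.41982*I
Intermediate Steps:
((((-17 - 26)*(sqrt(-42 - 25) + j))*(-211))*o(14))/(-2476574) = ((((-17 - 26)*(sqrt(-42 - 25) - 69))*(-211))*14)/(-2476574) = ((-43*(sqrt(-67) - 69)*(-211))*14)*(-1/2476574) = ((-43*(I*sqrt(67) - 69)*(-211))*14)*(-1/2476574) = ((-43*(-69 + I*sqrt(67))*(-211))*14)*(-1/2476574) = (((2967 - 43*I*sqrt(67))*(-211))*14)*(-1/2476574) = ((-626037 + 9073*I*sqrt(67))*14)*(-1/2476574) = (-8764518 + 127022*I*sqrt(67))*(-1/2476574) = 4382259/1238287 - 63511*I*sqrt(67)/1238287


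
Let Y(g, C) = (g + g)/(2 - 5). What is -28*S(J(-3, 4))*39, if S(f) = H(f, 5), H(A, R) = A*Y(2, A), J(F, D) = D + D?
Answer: 11648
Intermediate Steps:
Y(g, C) = -2*g/3 (Y(g, C) = (2*g)/(-3) = (2*g)*(-1/3) = -2*g/3)
J(F, D) = 2*D
H(A, R) = -4*A/3 (H(A, R) = A*(-2/3*2) = A*(-4/3) = -4*A/3)
S(f) = -4*f/3
-28*S(J(-3, 4))*39 = -(-112)*2*4/3*39 = -(-112)*8/3*39 = -28*(-32/3)*39 = (896/3)*39 = 11648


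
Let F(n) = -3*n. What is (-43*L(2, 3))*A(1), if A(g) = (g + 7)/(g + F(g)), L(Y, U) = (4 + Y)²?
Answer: 6192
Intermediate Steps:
A(g) = -(7 + g)/(2*g) (A(g) = (g + 7)/(g - 3*g) = (7 + g)/((-2*g)) = (7 + g)*(-1/(2*g)) = -(7 + g)/(2*g))
(-43*L(2, 3))*A(1) = (-43*(4 + 2)²)*((½)*(-7 - 1*1)/1) = (-43*6²)*((½)*1*(-7 - 1)) = (-43*36)*((½)*1*(-8)) = -1548*(-4) = 6192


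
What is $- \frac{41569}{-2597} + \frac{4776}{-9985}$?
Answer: $\frac{402663193}{25931045} \approx 15.528$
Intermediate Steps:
$- \frac{41569}{-2597} + \frac{4776}{-9985} = \left(-41569\right) \left(- \frac{1}{2597}\right) + 4776 \left(- \frac{1}{9985}\right) = \frac{41569}{2597} - \frac{4776}{9985} = \frac{402663193}{25931045}$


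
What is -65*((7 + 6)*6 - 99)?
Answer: 1365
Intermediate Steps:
-65*((7 + 6)*6 - 99) = -65*(13*6 - 99) = -65*(78 - 99) = -65*(-21) = 1365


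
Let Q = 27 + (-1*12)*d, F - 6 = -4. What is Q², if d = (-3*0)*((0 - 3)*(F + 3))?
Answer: 729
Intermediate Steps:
F = 2 (F = 6 - 4 = 2)
d = 0 (d = (-3*0)*((0 - 3)*(2 + 3)) = 0*(-3*5) = 0*(-15) = 0)
Q = 27 (Q = 27 - 1*12*0 = 27 - 12*0 = 27 + 0 = 27)
Q² = 27² = 729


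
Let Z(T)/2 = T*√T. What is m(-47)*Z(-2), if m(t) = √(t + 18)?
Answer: 4*√58 ≈ 30.463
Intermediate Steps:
Z(T) = 2*T^(3/2) (Z(T) = 2*(T*√T) = 2*T^(3/2))
m(t) = √(18 + t)
m(-47)*Z(-2) = √(18 - 47)*(2*(-2)^(3/2)) = √(-29)*(2*(-2*I*√2)) = (I*√29)*(-4*I*√2) = 4*√58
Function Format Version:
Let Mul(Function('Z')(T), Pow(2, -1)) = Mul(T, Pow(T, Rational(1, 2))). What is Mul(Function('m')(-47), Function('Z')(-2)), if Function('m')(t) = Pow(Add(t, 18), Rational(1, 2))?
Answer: Mul(4, Pow(58, Rational(1, 2))) ≈ 30.463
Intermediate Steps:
Function('Z')(T) = Mul(2, Pow(T, Rational(3, 2))) (Function('Z')(T) = Mul(2, Mul(T, Pow(T, Rational(1, 2)))) = Mul(2, Pow(T, Rational(3, 2))))
Function('m')(t) = Pow(Add(18, t), Rational(1, 2))
Mul(Function('m')(-47), Function('Z')(-2)) = Mul(Pow(Add(18, -47), Rational(1, 2)), Mul(2, Pow(-2, Rational(3, 2)))) = Mul(Pow(-29, Rational(1, 2)), Mul(2, Mul(-2, I, Pow(2, Rational(1, 2))))) = Mul(Mul(I, Pow(29, Rational(1, 2))), Mul(-4, I, Pow(2, Rational(1, 2)))) = Mul(4, Pow(58, Rational(1, 2)))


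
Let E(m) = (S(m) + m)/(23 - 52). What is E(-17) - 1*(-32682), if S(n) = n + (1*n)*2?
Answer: 947846/29 ≈ 32684.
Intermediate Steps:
S(n) = 3*n (S(n) = n + n*2 = n + 2*n = 3*n)
E(m) = -4*m/29 (E(m) = (3*m + m)/(23 - 52) = (4*m)/(-29) = (4*m)*(-1/29) = -4*m/29)
E(-17) - 1*(-32682) = -4/29*(-17) - 1*(-32682) = 68/29 + 32682 = 947846/29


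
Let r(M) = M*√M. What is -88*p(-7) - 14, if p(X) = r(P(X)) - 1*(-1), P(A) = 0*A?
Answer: -102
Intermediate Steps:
P(A) = 0
r(M) = M^(3/2)
p(X) = 1 (p(X) = 0^(3/2) - 1*(-1) = 0 + 1 = 1)
-88*p(-7) - 14 = -88*1 - 14 = -88 - 14 = -102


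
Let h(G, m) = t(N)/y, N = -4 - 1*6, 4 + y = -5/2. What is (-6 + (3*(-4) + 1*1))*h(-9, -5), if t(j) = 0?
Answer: 0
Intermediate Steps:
y = -13/2 (y = -4 - 5/2 = -13/2 ≈ -6.5000)
N = -10 (N = -4 - 6 = -10)
h(G, m) = 0 (h(G, m) = 0/(-13/2) = 0*(-2/13) = 0)
(-6 + (3*(-4) + 1*1))*h(-9, -5) = (-6 + (3*(-4) + 1*1))*0 = (-6 + (-12 + 1))*0 = (-6 - 11)*0 = -17*0 = 0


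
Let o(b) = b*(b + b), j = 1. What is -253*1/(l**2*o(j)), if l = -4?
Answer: -253/32 ≈ -7.9063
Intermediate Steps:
o(b) = 2*b**2 (o(b) = b*(2*b) = 2*b**2)
-253*1/(l**2*o(j)) = -253/((-4)**2*(2*1**2)) = -253/(16*(2*1)) = -253/(16*2) = -253/32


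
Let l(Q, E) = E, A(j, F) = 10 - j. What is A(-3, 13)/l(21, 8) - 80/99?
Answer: 647/792 ≈ 0.81692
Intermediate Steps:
A(-3, 13)/l(21, 8) - 80/99 = (10 - 1*(-3))/8 - 80/99 = (10 + 3)*(⅛) - 80*1/99 = 13*(⅛) - 80/99 = 13/8 - 80/99 = 647/792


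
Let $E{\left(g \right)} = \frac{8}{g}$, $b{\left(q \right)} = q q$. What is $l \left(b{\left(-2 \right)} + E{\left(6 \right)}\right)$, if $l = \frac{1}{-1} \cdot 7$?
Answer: $- \frac{112}{3} \approx -37.333$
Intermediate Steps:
$b{\left(q \right)} = q^{2}$
$l = -7$ ($l = \left(-1\right) 7 = -7$)
$l \left(b{\left(-2 \right)} + E{\left(6 \right)}\right) = - 7 \left(\left(-2\right)^{2} + \frac{8}{6}\right) = - 7 \left(4 + 8 \cdot \frac{1}{6}\right) = - 7 \left(4 + \frac{4}{3}\right) = \left(-7\right) \frac{16}{3} = - \frac{112}{3}$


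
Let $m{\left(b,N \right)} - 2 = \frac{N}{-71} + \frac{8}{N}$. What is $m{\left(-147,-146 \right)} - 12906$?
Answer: $- \frac{66871058}{5183} \approx -12902.0$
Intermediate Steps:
$m{\left(b,N \right)} = 2 + \frac{8}{N} - \frac{N}{71}$ ($m{\left(b,N \right)} = 2 + \left(\frac{N}{-71} + \frac{8}{N}\right) = 2 + \left(N \left(- \frac{1}{71}\right) + \frac{8}{N}\right) = 2 - \left(- \frac{8}{N} + \frac{N}{71}\right) = 2 + \frac{8}{N} - \frac{N}{71}$)
$m{\left(-147,-146 \right)} - 12906 = \left(2 + \frac{8}{-146} - - \frac{146}{71}\right) - 12906 = \left(2 + 8 \left(- \frac{1}{146}\right) + \frac{146}{71}\right) - 12906 = \left(2 - \frac{4}{73} + \frac{146}{71}\right) - 12906 = \frac{20740}{5183} - 12906 = - \frac{66871058}{5183}$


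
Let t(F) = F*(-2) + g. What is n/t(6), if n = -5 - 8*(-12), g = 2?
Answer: -91/10 ≈ -9.1000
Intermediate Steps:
n = 91 (n = -5 + 96 = 91)
t(F) = 2 - 2*F (t(F) = F*(-2) + 2 = -2*F + 2 = 2 - 2*F)
n/t(6) = 91/(2 - 2*6) = 91/(2 - 12) = 91/(-10) = 91*(-⅒) = -91/10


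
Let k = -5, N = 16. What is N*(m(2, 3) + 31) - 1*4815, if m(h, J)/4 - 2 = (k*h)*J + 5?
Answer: -5791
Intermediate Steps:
m(h, J) = 28 - 20*J*h (m(h, J) = 8 + 4*((-5*h)*J + 5) = 8 + 4*(-5*J*h + 5) = 8 + 4*(5 - 5*J*h) = 8 + (20 - 20*J*h) = 28 - 20*J*h)
N*(m(2, 3) + 31) - 1*4815 = 16*((28 - 20*3*2) + 31) - 1*4815 = 16*((28 - 120) + 31) - 4815 = 16*(-92 + 31) - 4815 = 16*(-61) - 4815 = -976 - 4815 = -5791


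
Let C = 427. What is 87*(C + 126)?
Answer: 48111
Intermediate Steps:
87*(C + 126) = 87*(427 + 126) = 87*553 = 48111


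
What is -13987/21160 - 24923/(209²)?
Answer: -1138336827/924289960 ≈ -1.2316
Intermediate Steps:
-13987/21160 - 24923/(209²) = -13987*1/21160 - 24923/43681 = -13987/21160 - 24923*1/43681 = -13987/21160 - 24923/43681 = -1138336827/924289960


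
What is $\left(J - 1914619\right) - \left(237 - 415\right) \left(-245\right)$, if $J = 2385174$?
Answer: $426945$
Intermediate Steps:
$\left(J - 1914619\right) - \left(237 - 415\right) \left(-245\right) = \left(2385174 - 1914619\right) - \left(237 - 415\right) \left(-245\right) = 470555 - \left(-178\right) \left(-245\right) = 470555 - 43610 = 426945$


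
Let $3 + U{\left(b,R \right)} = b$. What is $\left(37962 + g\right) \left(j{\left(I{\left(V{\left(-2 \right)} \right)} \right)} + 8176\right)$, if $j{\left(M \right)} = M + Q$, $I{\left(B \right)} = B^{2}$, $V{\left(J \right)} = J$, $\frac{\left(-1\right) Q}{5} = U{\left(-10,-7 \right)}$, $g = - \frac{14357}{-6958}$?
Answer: $\frac{44447945765}{142} \approx 3.1301 \cdot 10^{8}$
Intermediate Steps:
$U{\left(b,R \right)} = -3 + b$
$g = \frac{293}{142}$ ($g = \left(-14357\right) \left(- \frac{1}{6958}\right) = \frac{293}{142} \approx 2.0634$)
$Q = 65$ ($Q = - 5 \left(-3 - 10\right) = \left(-5\right) \left(-13\right) = 65$)
$j{\left(M \right)} = 65 + M$ ($j{\left(M \right)} = M + 65 = 65 + M$)
$\left(37962 + g\right) \left(j{\left(I{\left(V{\left(-2 \right)} \right)} \right)} + 8176\right) = \left(37962 + \frac{293}{142}\right) \left(\left(65 + \left(-2\right)^{2}\right) + 8176\right) = \frac{5390897 \left(\left(65 + 4\right) + 8176\right)}{142} = \frac{5390897 \left(69 + 8176\right)}{142} = \frac{5390897}{142} \cdot 8245 = \frac{44447945765}{142}$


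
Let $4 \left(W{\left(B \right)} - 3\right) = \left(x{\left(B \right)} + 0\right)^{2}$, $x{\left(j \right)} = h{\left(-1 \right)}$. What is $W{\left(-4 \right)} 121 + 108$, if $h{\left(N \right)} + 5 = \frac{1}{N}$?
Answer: $1560$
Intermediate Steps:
$h{\left(N \right)} = -5 + \frac{1}{N}$
$x{\left(j \right)} = -6$ ($x{\left(j \right)} = -5 + \frac{1}{-1} = -5 - 1 = -6$)
$W{\left(B \right)} = 12$ ($W{\left(B \right)} = 3 + \frac{\left(-6 + 0\right)^{2}}{4} = 3 + \frac{\left(-6\right)^{2}}{4} = 3 + \frac{1}{4} \cdot 36 = 3 + 9 = 12$)
$W{\left(-4 \right)} 121 + 108 = 12 \cdot 121 + 108 = 1452 + 108 = 1560$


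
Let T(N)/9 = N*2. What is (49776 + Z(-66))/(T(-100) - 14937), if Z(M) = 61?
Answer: -49837/16737 ≈ -2.9777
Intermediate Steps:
T(N) = 18*N (T(N) = 9*(N*2) = 9*(2*N) = 18*N)
(49776 + Z(-66))/(T(-100) - 14937) = (49776 + 61)/(18*(-100) - 14937) = 49837/(-1800 - 14937) = 49837/(-16737) = 49837*(-1/16737) = -49837/16737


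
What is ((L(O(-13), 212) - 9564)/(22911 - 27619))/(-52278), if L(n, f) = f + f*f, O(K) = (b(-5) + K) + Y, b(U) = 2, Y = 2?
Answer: 1483/10255201 ≈ 0.00014461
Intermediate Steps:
O(K) = 4 + K (O(K) = (2 + K) + 2 = 4 + K)
L(n, f) = f + f²
((L(O(-13), 212) - 9564)/(22911 - 27619))/(-52278) = ((212*(1 + 212) - 9564)/(22911 - 27619))/(-52278) = ((212*213 - 9564)/(-4708))*(-1/52278) = ((45156 - 9564)*(-1/4708))*(-1/52278) = (35592*(-1/4708))*(-1/52278) = -8898/1177*(-1/52278) = 1483/10255201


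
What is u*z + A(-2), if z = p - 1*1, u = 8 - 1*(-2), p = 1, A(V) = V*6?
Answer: -12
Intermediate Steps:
A(V) = 6*V
u = 10 (u = 8 + 2 = 10)
z = 0 (z = 1 - 1*1 = 1 - 1 = 0)
u*z + A(-2) = 10*0 + 6*(-2) = 0 - 12 = -12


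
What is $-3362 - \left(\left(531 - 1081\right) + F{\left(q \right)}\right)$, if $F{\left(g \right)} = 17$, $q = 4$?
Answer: $-2829$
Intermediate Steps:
$-3362 - \left(\left(531 - 1081\right) + F{\left(q \right)}\right) = -3362 - \left(\left(531 - 1081\right) + 17\right) = -3362 - \left(-550 + 17\right) = -3362 - -533 = -3362 + 533 = -2829$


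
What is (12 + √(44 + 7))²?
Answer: (12 + √51)² ≈ 366.39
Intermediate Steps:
(12 + √(44 + 7))² = (12 + √51)²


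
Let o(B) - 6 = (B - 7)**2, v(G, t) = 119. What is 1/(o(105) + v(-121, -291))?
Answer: 1/9729 ≈ 0.00010279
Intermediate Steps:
o(B) = 6 + (-7 + B)**2 (o(B) = 6 + (B - 7)**2 = 6 + (-7 + B)**2)
1/(o(105) + v(-121, -291)) = 1/((6 + (-7 + 105)**2) + 119) = 1/((6 + 98**2) + 119) = 1/((6 + 9604) + 119) = 1/(9610 + 119) = 1/9729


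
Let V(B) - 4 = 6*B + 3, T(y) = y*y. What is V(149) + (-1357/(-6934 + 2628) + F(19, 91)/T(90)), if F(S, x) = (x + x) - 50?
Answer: 2619764891/2906550 ≈ 901.33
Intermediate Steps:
F(S, x) = -50 + 2*x (F(S, x) = 2*x - 50 = -50 + 2*x)
T(y) = y**2
V(B) = 7 + 6*B (V(B) = 4 + (6*B + 3) = 4 + (3 + 6*B) = 7 + 6*B)
V(149) + (-1357/(-6934 + 2628) + F(19, 91)/T(90)) = (7 + 6*149) + (-1357/(-6934 + 2628) + (-50 + 2*91)/(90**2)) = (7 + 894) + (-1357/(-4306) + (-50 + 182)/8100) = 901 + (-1357*(-1/4306) + 132*(1/8100)) = 901 + (1357/4306 + 11/675) = 901 + 963341/2906550 = 2619764891/2906550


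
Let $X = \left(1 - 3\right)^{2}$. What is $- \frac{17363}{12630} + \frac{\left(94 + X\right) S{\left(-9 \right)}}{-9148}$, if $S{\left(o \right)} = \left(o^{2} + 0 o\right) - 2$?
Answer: $- \frac{32077273}{14442405} \approx -2.221$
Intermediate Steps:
$X = 4$ ($X = \left(-2\right)^{2} = 4$)
$S{\left(o \right)} = -2 + o^{2}$ ($S{\left(o \right)} = \left(o^{2} + 0\right) - 2 = o^{2} - 2 = -2 + o^{2}$)
$- \frac{17363}{12630} + \frac{\left(94 + X\right) S{\left(-9 \right)}}{-9148} = - \frac{17363}{12630} + \frac{\left(94 + 4\right) \left(-2 + \left(-9\right)^{2}\right)}{-9148} = \left(-17363\right) \frac{1}{12630} + 98 \left(-2 + 81\right) \left(- \frac{1}{9148}\right) = - \frac{17363}{12630} + 98 \cdot 79 \left(- \frac{1}{9148}\right) = - \frac{17363}{12630} + 7742 \left(- \frac{1}{9148}\right) = - \frac{17363}{12630} - \frac{3871}{4574} = - \frac{32077273}{14442405}$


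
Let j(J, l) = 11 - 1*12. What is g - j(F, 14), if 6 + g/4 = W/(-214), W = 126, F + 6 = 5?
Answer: -2713/107 ≈ -25.355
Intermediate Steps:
F = -1 (F = -6 + 5 = -1)
j(J, l) = -1 (j(J, l) = 11 - 12 = -1)
g = -2820/107 (g = -24 + 4*(126/(-214)) = -24 + 4*(126*(-1/214)) = -24 + 4*(-63/107) = -24 - 252/107 = -2820/107 ≈ -26.355)
g - j(F, 14) = -2820/107 - 1*(-1) = -2820/107 + 1 = -2713/107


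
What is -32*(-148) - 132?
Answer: 4604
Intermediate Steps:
-32*(-148) - 132 = 4736 - 132 = 4604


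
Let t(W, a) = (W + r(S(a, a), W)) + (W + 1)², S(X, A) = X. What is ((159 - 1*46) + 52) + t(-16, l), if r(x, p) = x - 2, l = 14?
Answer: 386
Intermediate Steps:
r(x, p) = -2 + x
t(W, a) = -2 + W + a + (1 + W)² (t(W, a) = (W + (-2 + a)) + (W + 1)² = (-2 + W + a) + (1 + W)² = -2 + W + a + (1 + W)²)
((159 - 1*46) + 52) + t(-16, l) = ((159 - 1*46) + 52) + (-2 - 16 + 14 + (1 - 16)²) = ((159 - 46) + 52) + (-2 - 16 + 14 + (-15)²) = (113 + 52) + (-2 - 16 + 14 + 225) = 165 + 221 = 386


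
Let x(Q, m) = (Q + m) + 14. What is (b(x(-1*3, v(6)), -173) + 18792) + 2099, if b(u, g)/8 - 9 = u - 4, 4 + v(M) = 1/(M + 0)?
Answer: 62965/3 ≈ 20988.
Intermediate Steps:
v(M) = -4 + 1/M (v(M) = -4 + 1/(M + 0) = -4 + 1/M)
x(Q, m) = 14 + Q + m
b(u, g) = 40 + 8*u (b(u, g) = 72 + 8*(u - 4) = 72 + 8*(-4 + u) = 72 + (-32 + 8*u) = 40 + 8*u)
(b(x(-1*3, v(6)), -173) + 18792) + 2099 = ((40 + 8*(14 - 1*3 + (-4 + 1/6))) + 18792) + 2099 = ((40 + 8*(14 - 3 + (-4 + 1/6))) + 18792) + 2099 = ((40 + 8*(14 - 3 - 23/6)) + 18792) + 2099 = ((40 + 8*(43/6)) + 18792) + 2099 = ((40 + 172/3) + 18792) + 2099 = (292/3 + 18792) + 2099 = 56668/3 + 2099 = 62965/3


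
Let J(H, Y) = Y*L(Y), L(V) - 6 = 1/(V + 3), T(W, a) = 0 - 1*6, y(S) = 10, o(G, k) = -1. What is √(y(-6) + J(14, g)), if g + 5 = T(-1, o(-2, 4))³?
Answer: I*√62493406/218 ≈ 36.263*I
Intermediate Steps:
T(W, a) = -6 (T(W, a) = 0 - 6 = -6)
g = -221 (g = -5 + (-6)³ = -5 - 216 = -221)
L(V) = 6 + 1/(3 + V) (L(V) = 6 + 1/(V + 3) = 6 + 1/(3 + V))
J(H, Y) = Y*(19 + 6*Y)/(3 + Y) (J(H, Y) = Y*((19 + 6*Y)/(3 + Y)) = Y*(19 + 6*Y)/(3 + Y))
√(y(-6) + J(14, g)) = √(10 - 221*(19 + 6*(-221))/(3 - 221)) = √(10 - 221*(19 - 1326)/(-218)) = √(10 - 221*(-1/218)*(-1307)) = √(10 - 288847/218) = √(-286667/218) = I*√62493406/218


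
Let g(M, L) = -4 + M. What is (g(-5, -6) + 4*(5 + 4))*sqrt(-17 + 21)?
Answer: 54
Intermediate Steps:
(g(-5, -6) + 4*(5 + 4))*sqrt(-17 + 21) = ((-4 - 5) + 4*(5 + 4))*sqrt(-17 + 21) = (-9 + 4*9)*sqrt(4) = (-9 + 36)*2 = 27*2 = 54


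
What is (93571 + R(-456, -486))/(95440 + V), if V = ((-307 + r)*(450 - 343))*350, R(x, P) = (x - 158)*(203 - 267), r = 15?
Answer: -4921/401480 ≈ -0.012257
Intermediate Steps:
R(x, P) = 10112 - 64*x (R(x, P) = (-158 + x)*(-64) = 10112 - 64*x)
V = -10935400 (V = ((-307 + 15)*(450 - 343))*350 = -292*107*350 = -31244*350 = -10935400)
(93571 + R(-456, -486))/(95440 + V) = (93571 + (10112 - 64*(-456)))/(95440 - 10935400) = (93571 + (10112 + 29184))/(-10839960) = (93571 + 39296)*(-1/10839960) = 132867*(-1/10839960) = -4921/401480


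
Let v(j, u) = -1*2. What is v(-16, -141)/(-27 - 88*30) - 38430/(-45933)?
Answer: 560572/669417 ≈ 0.83740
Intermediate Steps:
v(j, u) = -2
v(-16, -141)/(-27 - 88*30) - 38430/(-45933) = -2/(-27 - 88*30) - 38430/(-45933) = -2/(-27 - 2640) - 38430*(-1/45933) = -2/(-2667) + 210/251 = -2*(-1/2667) + 210/251 = 2/2667 + 210/251 = 560572/669417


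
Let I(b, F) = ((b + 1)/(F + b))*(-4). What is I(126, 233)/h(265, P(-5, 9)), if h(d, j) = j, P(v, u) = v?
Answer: 508/1795 ≈ 0.28301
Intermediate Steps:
I(b, F) = -4*(1 + b)/(F + b) (I(b, F) = ((1 + b)/(F + b))*(-4) = -4*(1 + b)/(F + b))
I(126, 233)/h(265, P(-5, 9)) = (4*(-1 - 1*126)/(233 + 126))/(-5) = (4*(-1 - 126)/359)*(-⅕) = (4*(1/359)*(-127))*(-⅕) = -508/359*(-⅕) = 508/1795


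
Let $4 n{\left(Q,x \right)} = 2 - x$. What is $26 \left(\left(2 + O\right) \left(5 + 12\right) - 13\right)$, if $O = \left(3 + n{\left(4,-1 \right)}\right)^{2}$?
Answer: $\frac{54093}{8} \approx 6761.6$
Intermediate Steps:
$n{\left(Q,x \right)} = \frac{1}{2} - \frac{x}{4}$ ($n{\left(Q,x \right)} = \frac{2 - x}{4} = \frac{1}{2} - \frac{x}{4}$)
$O = \frac{225}{16}$ ($O = \left(3 + \left(\frac{1}{2} - - \frac{1}{4}\right)\right)^{2} = \left(3 + \left(\frac{1}{2} + \frac{1}{4}\right)\right)^{2} = \left(3 + \frac{3}{4}\right)^{2} = \left(\frac{15}{4}\right)^{2} = \frac{225}{16} \approx 14.063$)
$26 \left(\left(2 + O\right) \left(5 + 12\right) - 13\right) = 26 \left(\left(2 + \frac{225}{16}\right) \left(5 + 12\right) - 13\right) = 26 \left(\frac{257}{16} \cdot 17 - 13\right) = 26 \left(\frac{4369}{16} - 13\right) = 26 \cdot \frac{4161}{16} = \frac{54093}{8}$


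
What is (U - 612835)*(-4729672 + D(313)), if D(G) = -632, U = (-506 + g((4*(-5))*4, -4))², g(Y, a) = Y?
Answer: 1274528379456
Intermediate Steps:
U = 343396 (U = (-506 + (4*(-5))*4)² = (-506 - 20*4)² = (-506 - 80)² = (-586)² = 343396)
(U - 612835)*(-4729672 + D(313)) = (343396 - 612835)*(-4729672 - 632) = -269439*(-4730304) = 1274528379456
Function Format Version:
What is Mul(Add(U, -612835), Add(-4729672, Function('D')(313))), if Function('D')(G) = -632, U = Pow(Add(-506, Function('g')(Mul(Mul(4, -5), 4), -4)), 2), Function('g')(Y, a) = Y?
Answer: 1274528379456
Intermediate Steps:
U = 343396 (U = Pow(Add(-506, Mul(Mul(4, -5), 4)), 2) = Pow(Add(-506, Mul(-20, 4)), 2) = Pow(Add(-506, -80), 2) = Pow(-586, 2) = 343396)
Mul(Add(U, -612835), Add(-4729672, Function('D')(313))) = Mul(Add(343396, -612835), Add(-4729672, -632)) = Mul(-269439, -4730304) = 1274528379456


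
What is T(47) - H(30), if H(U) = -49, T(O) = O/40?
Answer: 2007/40 ≈ 50.175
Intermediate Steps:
T(O) = O/40 (T(O) = O*(1/40) = O/40)
T(47) - H(30) = (1/40)*47 - 1*(-49) = 47/40 + 49 = 2007/40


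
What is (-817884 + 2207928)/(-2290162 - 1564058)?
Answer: -115837/321185 ≈ -0.36065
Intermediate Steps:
(-817884 + 2207928)/(-2290162 - 1564058) = 1390044/(-3854220) = 1390044*(-1/3854220) = -115837/321185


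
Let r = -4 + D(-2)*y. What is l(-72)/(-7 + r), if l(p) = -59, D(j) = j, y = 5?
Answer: 59/21 ≈ 2.8095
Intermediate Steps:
r = -14 (r = -4 - 2*5 = -4 - 10 = -14)
l(-72)/(-7 + r) = -59/(-7 - 14) = -59/(-21) = -1/21*(-59) = 59/21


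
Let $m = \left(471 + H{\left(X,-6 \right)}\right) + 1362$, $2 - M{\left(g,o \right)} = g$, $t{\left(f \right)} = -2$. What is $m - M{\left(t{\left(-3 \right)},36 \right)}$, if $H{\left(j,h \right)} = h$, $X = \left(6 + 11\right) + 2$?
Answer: $1823$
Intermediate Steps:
$X = 19$ ($X = 17 + 2 = 19$)
$M{\left(g,o \right)} = 2 - g$
$m = 1827$ ($m = \left(471 - 6\right) + 1362 = 465 + 1362 = 1827$)
$m - M{\left(t{\left(-3 \right)},36 \right)} = 1827 - \left(2 - -2\right) = 1827 - \left(2 + 2\right) = 1827 - 4 = 1823$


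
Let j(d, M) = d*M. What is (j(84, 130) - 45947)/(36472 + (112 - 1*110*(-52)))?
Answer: -35027/42304 ≈ -0.82798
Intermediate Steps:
j(d, M) = M*d
(j(84, 130) - 45947)/(36472 + (112 - 1*110*(-52))) = (130*84 - 45947)/(36472 + (112 - 1*110*(-52))) = (10920 - 45947)/(36472 + (112 - 110*(-52))) = -35027/(36472 + (112 + 5720)) = -35027/(36472 + 5832) = -35027/42304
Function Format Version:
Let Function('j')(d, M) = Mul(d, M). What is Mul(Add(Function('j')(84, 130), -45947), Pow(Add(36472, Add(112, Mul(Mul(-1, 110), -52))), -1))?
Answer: Rational(-35027, 42304) ≈ -0.82798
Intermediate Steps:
Function('j')(d, M) = Mul(M, d)
Mul(Add(Function('j')(84, 130), -45947), Pow(Add(36472, Add(112, Mul(Mul(-1, 110), -52))), -1)) = Mul(Add(Mul(130, 84), -45947), Pow(Add(36472, Add(112, Mul(Mul(-1, 110), -52))), -1)) = Mul(Add(10920, -45947), Pow(Add(36472, Add(112, Mul(-110, -52))), -1)) = Mul(-35027, Pow(Add(36472, Add(112, 5720)), -1)) = Mul(-35027, Pow(Add(36472, 5832), -1)) = Mul(-35027, Pow(42304, -1)) = Mul(-35027, Rational(1, 42304)) = Rational(-35027, 42304)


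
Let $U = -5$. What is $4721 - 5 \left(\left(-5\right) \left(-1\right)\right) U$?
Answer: $590125$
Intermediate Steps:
$4721 - 5 \left(\left(-5\right) \left(-1\right)\right) U = 4721 - 5 \left(\left(-5\right) \left(-1\right)\right) \left(-5\right) = 4721 \left(-5\right) 5 \left(-5\right) = 4721 \left(\left(-25\right) \left(-5\right)\right) = 4721 \cdot 125 = 590125$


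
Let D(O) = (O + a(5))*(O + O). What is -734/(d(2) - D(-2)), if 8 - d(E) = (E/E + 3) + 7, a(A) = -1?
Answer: 734/15 ≈ 48.933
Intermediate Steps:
d(E) = -3 (d(E) = 8 - ((E/E + 3) + 7) = 8 - ((1 + 3) + 7) = 8 - (4 + 7) = 8 - 1*11 = 8 - 11 = -3)
D(O) = 2*O*(-1 + O) (D(O) = (O - 1)*(O + O) = (-1 + O)*(2*O) = 2*O*(-1 + O))
-734/(d(2) - D(-2)) = -734/(-3 - 2*(-2)*(-1 - 2)) = -734/(-3 - 2*(-2)*(-3)) = -734/(-3 - 1*12) = -734/(-3 - 12) = -734/(-15) = -734*(-1/15) = 734/15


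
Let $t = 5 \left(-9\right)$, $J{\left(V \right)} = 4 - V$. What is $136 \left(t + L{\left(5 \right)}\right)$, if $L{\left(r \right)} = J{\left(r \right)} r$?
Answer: $-6800$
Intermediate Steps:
$t = -45$
$L{\left(r \right)} = r \left(4 - r\right)$ ($L{\left(r \right)} = \left(4 - r\right) r = r \left(4 - r\right)$)
$136 \left(t + L{\left(5 \right)}\right) = 136 \left(-45 + 5 \left(4 - 5\right)\right) = 136 \left(-45 + 5 \left(-1\right)\right) = 136 \left(-45 - 5\right) = 136 \left(-50\right) = -6800$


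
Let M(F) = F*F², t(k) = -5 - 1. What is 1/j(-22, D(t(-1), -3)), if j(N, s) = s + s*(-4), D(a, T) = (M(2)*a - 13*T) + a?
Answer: 1/45 ≈ 0.022222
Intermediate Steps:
t(k) = -6
M(F) = F³
D(a, T) = -13*T + 9*a (D(a, T) = (2³*a - 13*T) + a = (8*a - 13*T) + a = (-13*T + 8*a) + a = -13*T + 9*a)
j(N, s) = -3*s (j(N, s) = s - 4*s = -3*s)
1/j(-22, D(t(-1), -3)) = 1/(-3*(-13*(-3) + 9*(-6))) = 1/(-3*(39 - 54)) = 1/(-3*(-15)) = 1/45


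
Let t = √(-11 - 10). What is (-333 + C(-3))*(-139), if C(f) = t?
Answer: 46287 - 139*I*√21 ≈ 46287.0 - 636.98*I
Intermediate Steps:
t = I*√21 (t = √(-21) = I*√21 ≈ 4.5826*I)
C(f) = I*√21
(-333 + C(-3))*(-139) = (-333 + I*√21)*(-139) = 46287 - 139*I*√21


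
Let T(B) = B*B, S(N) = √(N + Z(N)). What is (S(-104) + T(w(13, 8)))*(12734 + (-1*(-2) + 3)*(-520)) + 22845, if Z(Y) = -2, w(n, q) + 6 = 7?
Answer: 32979 + 10134*I*√106 ≈ 32979.0 + 1.0434e+5*I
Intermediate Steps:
w(n, q) = 1 (w(n, q) = -6 + 7 = 1)
S(N) = √(-2 + N) (S(N) = √(N - 2) = √(-2 + N))
T(B) = B²
(S(-104) + T(w(13, 8)))*(12734 + (-1*(-2) + 3)*(-520)) + 22845 = (√(-2 - 104) + 1²)*(12734 + (-1*(-2) + 3)*(-520)) + 22845 = (√(-106) + 1)*(12734 + (2 + 3)*(-520)) + 22845 = (I*√106 + 1)*(12734 + 5*(-520)) + 22845 = (1 + I*√106)*(12734 - 2600) + 22845 = (1 + I*√106)*10134 + 22845 = (10134 + 10134*I*√106) + 22845 = 32979 + 10134*I*√106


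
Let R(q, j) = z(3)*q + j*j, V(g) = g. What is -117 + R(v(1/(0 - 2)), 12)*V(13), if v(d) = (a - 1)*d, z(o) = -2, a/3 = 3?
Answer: 1859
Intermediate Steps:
a = 9 (a = 3*3 = 9)
v(d) = 8*d (v(d) = (9 - 1)*d = 8*d)
R(q, j) = j² - 2*q (R(q, j) = -2*q + j*j = -2*q + j² = j² - 2*q)
-117 + R(v(1/(0 - 2)), 12)*V(13) = -117 + (12² - 16/(0 - 2))*13 = -117 + (144 - 16/(-2))*13 = -117 + (144 - 16*(-1)/2)*13 = -117 + (144 - 2*(-4))*13 = -117 + (144 + 8)*13 = -117 + 152*13 = -117 + 1976 = 1859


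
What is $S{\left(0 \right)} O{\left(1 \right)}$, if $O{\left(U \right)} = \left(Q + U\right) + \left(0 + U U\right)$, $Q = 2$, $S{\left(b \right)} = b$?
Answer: $0$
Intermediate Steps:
$O{\left(U \right)} = 2 + U + U^{2}$ ($O{\left(U \right)} = \left(2 + U\right) + \left(0 + U U\right) = \left(2 + U\right) + \left(0 + U^{2}\right) = \left(2 + U\right) + U^{2} = 2 + U + U^{2}$)
$S{\left(0 \right)} O{\left(1 \right)} = 0 \left(2 + 1 + 1^{2}\right) = 0 \left(2 + 1 + 1\right) = 0 \cdot 4 = 0$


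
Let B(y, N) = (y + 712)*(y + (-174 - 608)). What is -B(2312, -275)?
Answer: -4626720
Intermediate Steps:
B(y, N) = (-782 + y)*(712 + y) (B(y, N) = (712 + y)*(y - 782) = (712 + y)*(-782 + y) = (-782 + y)*(712 + y))
-B(2312, -275) = -(-556784 + 2312**2 - 70*2312) = -(-556784 + 5345344 - 161840) = -1*4626720 = -4626720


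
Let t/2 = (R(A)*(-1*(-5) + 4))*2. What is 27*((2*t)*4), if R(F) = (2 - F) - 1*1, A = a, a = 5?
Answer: -31104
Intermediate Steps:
A = 5
R(F) = 1 - F (R(F) = (2 - F) - 1 = 1 - F)
t = -144 (t = 2*(((1 - 1*5)*(-1*(-5) + 4))*2) = 2*(((1 - 5)*(5 + 4))*2) = 2*(-4*9*2) = 2*(-36*2) = 2*(-72) = -144)
27*((2*t)*4) = 27*((2*(-144))*4) = 27*(-288*4) = 27*(-1152) = -31104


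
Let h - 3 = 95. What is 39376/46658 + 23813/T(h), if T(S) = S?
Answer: 557462901/2286242 ≈ 243.83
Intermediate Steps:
h = 98 (h = 3 + 95 = 98)
39376/46658 + 23813/T(h) = 39376/46658 + 23813/98 = 39376*(1/46658) + 23813*(1/98) = 19688/23329 + 23813/98 = 557462901/2286242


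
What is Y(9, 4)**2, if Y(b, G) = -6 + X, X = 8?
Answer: 4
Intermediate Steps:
Y(b, G) = 2 (Y(b, G) = -6 + 8 = 2)
Y(9, 4)**2 = 2**2 = 4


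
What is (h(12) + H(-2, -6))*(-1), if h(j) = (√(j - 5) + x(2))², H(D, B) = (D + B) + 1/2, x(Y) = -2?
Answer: -7/2 + 4*√7 ≈ 7.0830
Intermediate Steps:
H(D, B) = ½ + B + D (H(D, B) = (B + D) + ½ = ½ + B + D)
h(j) = (-2 + √(-5 + j))² (h(j) = (√(j - 5) - 2)² = (√(-5 + j) - 2)² = (-2 + √(-5 + j))²)
(h(12) + H(-2, -6))*(-1) = ((-2 + √(-5 + 12))² + (½ - 6 - 2))*(-1) = ((-2 + √7)² - 15/2)*(-1) = (-15/2 + (-2 + √7)²)*(-1) = 15/2 - (-2 + √7)²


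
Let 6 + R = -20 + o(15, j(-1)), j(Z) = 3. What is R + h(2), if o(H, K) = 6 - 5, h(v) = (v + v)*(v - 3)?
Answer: -29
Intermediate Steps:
h(v) = 2*v*(-3 + v) (h(v) = (2*v)*(-3 + v) = 2*v*(-3 + v))
o(H, K) = 1
R = -25 (R = -6 + (-20 + 1) = -6 - 19 = -25)
R + h(2) = -25 + 2*2*(-3 + 2) = -25 + 2*2*(-1) = -25 - 4 = -29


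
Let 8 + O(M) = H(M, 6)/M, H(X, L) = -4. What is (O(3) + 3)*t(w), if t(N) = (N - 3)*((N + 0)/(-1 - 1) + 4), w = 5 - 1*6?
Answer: 114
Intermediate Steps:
w = -1 (w = 5 - 6 = -1)
O(M) = -8 - 4/M
t(N) = (-3 + N)*(4 - N/2) (t(N) = (-3 + N)*(N/(-2) + 4) = (-3 + N)*(N*(-½) + 4) = (-3 + N)*(-N/2 + 4) = (-3 + N)*(4 - N/2))
(O(3) + 3)*t(w) = ((-8 - 4/3) + 3)*(-12 - ½*(-1)² + (11/2)*(-1)) = ((-8 - 4*⅓) + 3)*(-12 - ½*1 - 11/2) = ((-8 - 4/3) + 3)*(-12 - ½ - 11/2) = (-28/3 + 3)*(-18) = -19/3*(-18) = 114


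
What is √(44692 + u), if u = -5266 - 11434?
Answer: 2*√6998 ≈ 167.31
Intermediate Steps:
u = -16700
√(44692 + u) = √(44692 - 16700) = √27992 = 2*√6998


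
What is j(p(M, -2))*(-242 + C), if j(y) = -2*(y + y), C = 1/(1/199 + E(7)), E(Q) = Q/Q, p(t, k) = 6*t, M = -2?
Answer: -289206/25 ≈ -11568.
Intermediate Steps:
E(Q) = 1
C = 199/200 (C = 1/(1/199 + 1) = 1/(200/199) = 199/200 ≈ 0.99500)
j(y) = -4*y
j(p(M, -2))*(-242 + C) = (-24*(-2))*(-242 + 199/200) = -4*(-12)*(-48201/200) = 48*(-48201/200) = -289206/25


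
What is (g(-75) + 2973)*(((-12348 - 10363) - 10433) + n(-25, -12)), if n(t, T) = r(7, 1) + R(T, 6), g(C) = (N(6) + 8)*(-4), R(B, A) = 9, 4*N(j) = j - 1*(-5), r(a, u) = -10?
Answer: -97114850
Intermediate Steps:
N(j) = 5/4 + j/4 (N(j) = (j - 1*(-5))/4 = (j + 5)/4 = (5 + j)/4 = 5/4 + j/4)
g(C) = -43 (g(C) = ((5/4 + (¼)*6) + 8)*(-4) = ((5/4 + 3/2) + 8)*(-4) = (11/4 + 8)*(-4) = (43/4)*(-4) = -43)
n(t, T) = -1 (n(t, T) = -10 + 9 = -1)
(g(-75) + 2973)*(((-12348 - 10363) - 10433) + n(-25, -12)) = (-43 + 2973)*(((-12348 - 10363) - 10433) - 1) = 2930*((-22711 - 10433) - 1) = 2930*(-33144 - 1) = 2930*(-33145) = -97114850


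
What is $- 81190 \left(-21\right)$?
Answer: $1704990$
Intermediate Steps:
$- 81190 \left(-21\right) = \left(-1\right) \left(-1704990\right) = 1704990$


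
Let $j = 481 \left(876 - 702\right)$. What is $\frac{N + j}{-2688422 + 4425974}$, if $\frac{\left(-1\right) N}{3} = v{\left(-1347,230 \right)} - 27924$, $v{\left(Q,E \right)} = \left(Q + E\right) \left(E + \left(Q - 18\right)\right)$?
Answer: $- \frac{1211973}{579184} \approx -2.0926$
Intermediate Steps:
$v{\left(Q,E \right)} = \left(E + Q\right) \left(-18 + E + Q\right)$ ($v{\left(Q,E \right)} = \left(E + Q\right) \left(E + \left(-18 + Q\right)\right) = \left(E + Q\right) \left(-18 + E + Q\right)$)
$j = 83694$ ($j = 481 \cdot 174 = 83694$)
$N = -3719613$ ($N = - 3 \left(\left(230^{2} + \left(-1347\right)^{2} - 4140 - -24246 + 2 \cdot 230 \left(-1347\right)\right) - 27924\right) = - 3 \left(\left(52900 + 1814409 - 4140 + 24246 - 619620\right) - 27924\right) = - 3 \left(1267795 - 27924\right) = \left(-3\right) 1239871 = -3719613$)
$\frac{N + j}{-2688422 + 4425974} = \frac{-3719613 + 83694}{-2688422 + 4425974} = - \frac{3635919}{1737552} = \left(-3635919\right) \frac{1}{1737552} = - \frac{1211973}{579184}$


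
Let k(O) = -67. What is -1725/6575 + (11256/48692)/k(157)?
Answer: -121569/457357 ≈ -0.26581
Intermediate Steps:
-1725/6575 + (11256/48692)/k(157) = -1725/6575 + (11256/48692)/(-67) = -1725*1/6575 + (11256*(1/48692))*(-1/67) = -69/263 + (402/1739)*(-1/67) = -69/263 - 6/1739 = -121569/457357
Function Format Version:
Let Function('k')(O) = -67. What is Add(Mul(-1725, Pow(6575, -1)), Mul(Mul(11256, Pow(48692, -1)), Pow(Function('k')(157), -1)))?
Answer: Rational(-121569, 457357) ≈ -0.26581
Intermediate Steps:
Add(Mul(-1725, Pow(6575, -1)), Mul(Mul(11256, Pow(48692, -1)), Pow(Function('k')(157), -1))) = Add(Mul(-1725, Pow(6575, -1)), Mul(Mul(11256, Pow(48692, -1)), Pow(-67, -1))) = Add(Mul(-1725, Rational(1, 6575)), Mul(Mul(11256, Rational(1, 48692)), Rational(-1, 67))) = Add(Rational(-69, 263), Mul(Rational(402, 1739), Rational(-1, 67))) = Add(Rational(-69, 263), Rational(-6, 1739)) = Rational(-121569, 457357)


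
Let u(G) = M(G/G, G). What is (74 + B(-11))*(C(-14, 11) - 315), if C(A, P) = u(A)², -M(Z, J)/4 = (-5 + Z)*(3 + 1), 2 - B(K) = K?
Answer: 328947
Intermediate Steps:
B(K) = 2 - K
M(Z, J) = 80 - 16*Z (M(Z, J) = -4*(-5 + Z)*(3 + 1) = -4*(-5 + Z)*4 = -4*(-20 + 4*Z) = 80 - 16*Z)
u(G) = 64 (u(G) = 80 - 16*G/G = 80 - 16*1 = 80 - 16 = 64)
C(A, P) = 4096 (C(A, P) = 64² = 4096)
(74 + B(-11))*(C(-14, 11) - 315) = (74 + (2 - 1*(-11)))*(4096 - 315) = (74 + (2 + 11))*3781 = (74 + 13)*3781 = 87*3781 = 328947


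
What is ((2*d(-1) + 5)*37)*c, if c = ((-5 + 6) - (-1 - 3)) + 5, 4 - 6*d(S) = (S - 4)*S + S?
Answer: 1850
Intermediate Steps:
d(S) = 2/3 - S/6 - S*(-4 + S)/6 (d(S) = 2/3 - ((S - 4)*S + S)/6 = 2/3 - ((-4 + S)*S + S)/6 = 2/3 - (S*(-4 + S) + S)/6 = 2/3 - (S + S*(-4 + S))/6 = 2/3 + (-S/6 - S*(-4 + S)/6) = 2/3 - S/6 - S*(-4 + S)/6)
c = 10 (c = (1 - 1*(-4)) + 5 = (1 + 4) + 5 = 5 + 5 = 10)
((2*d(-1) + 5)*37)*c = ((2*(2/3 + (1/2)*(-1) - 1/6*(-1)**2) + 5)*37)*10 = ((2*(2/3 - 1/2 - 1/6*1) + 5)*37)*10 = ((2*(2/3 - 1/2 - 1/6) + 5)*37)*10 = ((2*0 + 5)*37)*10 = ((0 + 5)*37)*10 = (5*37)*10 = 185*10 = 1850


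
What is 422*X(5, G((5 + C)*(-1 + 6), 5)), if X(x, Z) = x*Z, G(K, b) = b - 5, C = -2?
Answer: 0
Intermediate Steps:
G(K, b) = -5 + b
X(x, Z) = Z*x
422*X(5, G((5 + C)*(-1 + 6), 5)) = 422*((-5 + 5)*5) = 422*(0*5) = 422*0 = 0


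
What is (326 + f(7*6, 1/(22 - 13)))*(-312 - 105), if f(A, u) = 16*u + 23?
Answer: -438823/3 ≈ -1.4627e+5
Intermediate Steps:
f(A, u) = 23 + 16*u
(326 + f(7*6, 1/(22 - 13)))*(-312 - 105) = (326 + (23 + 16/(22 - 13)))*(-312 - 105) = (326 + (23 + 16/9))*(-417) = (326 + 223/9)*(-417) = (3157/9)*(-417) = -438823/3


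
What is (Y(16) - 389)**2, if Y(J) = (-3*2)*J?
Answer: 235225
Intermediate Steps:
Y(J) = -6*J
(Y(16) - 389)**2 = (-6*16 - 389)**2 = (-96 - 389)**2 = (-485)**2 = 235225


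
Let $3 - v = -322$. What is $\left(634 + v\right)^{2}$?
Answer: $919681$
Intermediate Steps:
$v = 325$ ($v = 3 - -322 = 3 + 322 = 325$)
$\left(634 + v\right)^{2} = \left(634 + 325\right)^{2} = 959^{2} = 919681$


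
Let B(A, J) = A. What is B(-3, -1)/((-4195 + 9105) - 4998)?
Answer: 3/88 ≈ 0.034091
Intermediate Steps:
B(-3, -1)/((-4195 + 9105) - 4998) = -3/((-4195 + 9105) - 4998) = -3/(4910 - 4998) = -3/(-88) = -3*(-1/88) = 3/88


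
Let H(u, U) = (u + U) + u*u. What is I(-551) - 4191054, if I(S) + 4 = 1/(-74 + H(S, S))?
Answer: -1267480715649/302425 ≈ -4.1911e+6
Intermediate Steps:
H(u, U) = U + u + u² (H(u, U) = (U + u) + u² = U + u + u²)
I(S) = -4 + 1/(-74 + S² + 2*S) (I(S) = -4 + 1/(-74 + (S + S + S²)) = -4 + 1/(-74 + (S² + 2*S)) = -4 + 1/(-74 + S² + 2*S))
I(-551) - 4191054 = (297 - 8*(-551) - 4*(-551)²)/(-74 + (-551)² + 2*(-551)) - 4191054 = (297 + 4408 - 4*303601)/(-74 + 303601 - 1102) - 4191054 = (297 + 4408 - 1214404)/302425 - 4191054 = (1/302425)*(-1209699) - 4191054 = -1209699/302425 - 4191054 = -1267480715649/302425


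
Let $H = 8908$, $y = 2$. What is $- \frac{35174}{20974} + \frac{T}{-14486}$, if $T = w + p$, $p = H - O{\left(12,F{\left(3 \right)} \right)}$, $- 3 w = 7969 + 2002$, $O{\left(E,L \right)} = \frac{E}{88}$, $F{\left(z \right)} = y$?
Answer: $- \frac{20679565871}{10026369012} \approx -2.0625$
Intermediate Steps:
$F{\left(z \right)} = 2$
$O{\left(E,L \right)} = \frac{E}{88}$ ($O{\left(E,L \right)} = E \frac{1}{88} = \frac{E}{88}$)
$w = - \frac{9971}{3}$ ($w = - \frac{7969 + 2002}{3} = \left(- \frac{1}{3}\right) 9971 = - \frac{9971}{3} \approx -3323.7$)
$p = \frac{195973}{22}$ ($p = 8908 - \frac{1}{88} \cdot 12 = 8908 - \frac{3}{22} = \frac{195973}{22} \approx 8907.9$)
$T = \frac{368557}{66}$ ($T = - \frac{9971}{3} + \frac{195973}{22} = \frac{368557}{66} \approx 5584.2$)
$- \frac{35174}{20974} + \frac{T}{-14486} = - \frac{35174}{20974} + \frac{368557}{66 \left(-14486\right)} = \left(-35174\right) \frac{1}{20974} + \frac{368557}{66} \left(- \frac{1}{14486}\right) = - \frac{17587}{10487} - \frac{368557}{956076} = - \frac{20679565871}{10026369012}$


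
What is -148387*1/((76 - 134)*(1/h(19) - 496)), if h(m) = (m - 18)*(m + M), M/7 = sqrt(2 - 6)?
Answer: -40992353911/7946699770 + 1038709*I/3973349885 ≈ -5.1584 + 0.00026142*I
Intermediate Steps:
M = 14*I (M = 7*sqrt(2 - 6) = 7*sqrt(-4) = 7*(2*I) = 14*I ≈ 14.0*I)
h(m) = (-18 + m)*(m + 14*I) (h(m) = (m - 18)*(m + 14*I) = (-18 + m)*(m + 14*I))
-148387*1/((76 - 134)*(1/h(19) - 496)) = -148387*1/((76 - 134)*(1/(19**2 - 252*I + 19*(-18 + 14*I)) - 496)) = -148387*(-1/(58*(1/(361 - 252*I + (-342 + 266*I)) - 496))) = -148387*(-1/(58*(1/(19 + 14*I) - 496))) = -148387*(-1/(58*((19 - 14*I)/557 - 496))) = -148387*(-1/(58*(-496 + (19 - 14*I)/557))) = -148387/(28768 - 58*(19 - 14*I)/557)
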